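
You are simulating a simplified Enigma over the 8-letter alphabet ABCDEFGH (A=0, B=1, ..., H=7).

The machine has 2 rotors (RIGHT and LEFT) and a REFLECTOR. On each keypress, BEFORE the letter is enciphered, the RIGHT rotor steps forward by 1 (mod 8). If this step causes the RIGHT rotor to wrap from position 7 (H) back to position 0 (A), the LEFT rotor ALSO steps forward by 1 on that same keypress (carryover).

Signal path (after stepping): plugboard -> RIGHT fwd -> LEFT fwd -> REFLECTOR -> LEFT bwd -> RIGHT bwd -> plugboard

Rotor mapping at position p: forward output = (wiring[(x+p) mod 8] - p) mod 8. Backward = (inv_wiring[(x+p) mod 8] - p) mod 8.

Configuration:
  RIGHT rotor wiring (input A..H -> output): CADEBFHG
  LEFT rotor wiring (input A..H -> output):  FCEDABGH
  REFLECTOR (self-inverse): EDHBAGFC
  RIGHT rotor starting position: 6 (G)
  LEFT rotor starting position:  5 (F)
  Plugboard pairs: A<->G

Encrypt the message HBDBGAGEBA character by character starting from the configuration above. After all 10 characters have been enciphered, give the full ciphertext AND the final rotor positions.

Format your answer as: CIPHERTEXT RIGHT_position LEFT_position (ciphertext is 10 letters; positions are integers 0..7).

Answer: BCCHFBECHH 0 7

Derivation:
Char 1 ('H'): step: R->7, L=5; H->plug->H->R->A->L->E->refl->A->L'->D->R'->B->plug->B
Char 2 ('B'): step: R->0, L->6 (L advanced); B->plug->B->R->A->L->A->refl->E->L'->D->R'->C->plug->C
Char 3 ('D'): step: R->1, L=6; D->plug->D->R->A->L->A->refl->E->L'->D->R'->C->plug->C
Char 4 ('B'): step: R->2, L=6; B->plug->B->R->C->L->H->refl->C->L'->G->R'->H->plug->H
Char 5 ('G'): step: R->3, L=6; G->plug->A->R->B->L->B->refl->D->L'->H->R'->F->plug->F
Char 6 ('A'): step: R->4, L=6; A->plug->G->R->H->L->D->refl->B->L'->B->R'->B->plug->B
Char 7 ('G'): step: R->5, L=6; G->plug->A->R->A->L->A->refl->E->L'->D->R'->E->plug->E
Char 8 ('E'): step: R->6, L=6; E->plug->E->R->F->L->F->refl->G->L'->E->R'->C->plug->C
Char 9 ('B'): step: R->7, L=6; B->plug->B->R->D->L->E->refl->A->L'->A->R'->H->plug->H
Char 10 ('A'): step: R->0, L->7 (L advanced); A->plug->G->R->H->L->H->refl->C->L'->G->R'->H->plug->H
Final: ciphertext=BCCHFBECHH, RIGHT=0, LEFT=7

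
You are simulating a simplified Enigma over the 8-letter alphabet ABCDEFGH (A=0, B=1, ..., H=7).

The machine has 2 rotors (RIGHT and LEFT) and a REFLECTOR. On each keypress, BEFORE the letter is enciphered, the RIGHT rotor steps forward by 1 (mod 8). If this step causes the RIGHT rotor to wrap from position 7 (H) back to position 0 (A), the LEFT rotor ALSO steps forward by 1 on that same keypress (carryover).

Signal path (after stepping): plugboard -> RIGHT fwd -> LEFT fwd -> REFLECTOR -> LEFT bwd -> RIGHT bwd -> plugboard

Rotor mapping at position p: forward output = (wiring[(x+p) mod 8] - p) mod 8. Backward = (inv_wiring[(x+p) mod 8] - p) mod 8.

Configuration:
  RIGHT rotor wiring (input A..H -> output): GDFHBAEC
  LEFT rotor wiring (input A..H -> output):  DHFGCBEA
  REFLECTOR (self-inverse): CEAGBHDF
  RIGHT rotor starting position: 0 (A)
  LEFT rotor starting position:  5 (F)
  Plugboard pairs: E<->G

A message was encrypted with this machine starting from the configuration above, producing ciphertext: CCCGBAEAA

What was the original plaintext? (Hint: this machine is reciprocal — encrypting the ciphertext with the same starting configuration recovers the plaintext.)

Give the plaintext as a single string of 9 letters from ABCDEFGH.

Char 1 ('C'): step: R->1, L=5; C->plug->C->R->G->L->B->refl->E->L'->A->R'->D->plug->D
Char 2 ('C'): step: R->2, L=5; C->plug->C->R->H->L->F->refl->H->L'->B->R'->H->plug->H
Char 3 ('C'): step: R->3, L=5; C->plug->C->R->F->L->A->refl->C->L'->E->R'->A->plug->A
Char 4 ('G'): step: R->4, L=5; G->plug->E->R->C->L->D->refl->G->L'->D->R'->H->plug->H
Char 5 ('B'): step: R->5, L=5; B->plug->B->R->H->L->F->refl->H->L'->B->R'->D->plug->D
Char 6 ('A'): step: R->6, L=5; A->plug->A->R->G->L->B->refl->E->L'->A->R'->C->plug->C
Char 7 ('E'): step: R->7, L=5; E->plug->G->R->B->L->H->refl->F->L'->H->R'->B->plug->B
Char 8 ('A'): step: R->0, L->6 (L advanced); A->plug->A->R->G->L->E->refl->B->L'->D->R'->B->plug->B
Char 9 ('A'): step: R->1, L=6; A->plug->A->R->C->L->F->refl->H->L'->E->R'->B->plug->B

Answer: DHAHDCBBB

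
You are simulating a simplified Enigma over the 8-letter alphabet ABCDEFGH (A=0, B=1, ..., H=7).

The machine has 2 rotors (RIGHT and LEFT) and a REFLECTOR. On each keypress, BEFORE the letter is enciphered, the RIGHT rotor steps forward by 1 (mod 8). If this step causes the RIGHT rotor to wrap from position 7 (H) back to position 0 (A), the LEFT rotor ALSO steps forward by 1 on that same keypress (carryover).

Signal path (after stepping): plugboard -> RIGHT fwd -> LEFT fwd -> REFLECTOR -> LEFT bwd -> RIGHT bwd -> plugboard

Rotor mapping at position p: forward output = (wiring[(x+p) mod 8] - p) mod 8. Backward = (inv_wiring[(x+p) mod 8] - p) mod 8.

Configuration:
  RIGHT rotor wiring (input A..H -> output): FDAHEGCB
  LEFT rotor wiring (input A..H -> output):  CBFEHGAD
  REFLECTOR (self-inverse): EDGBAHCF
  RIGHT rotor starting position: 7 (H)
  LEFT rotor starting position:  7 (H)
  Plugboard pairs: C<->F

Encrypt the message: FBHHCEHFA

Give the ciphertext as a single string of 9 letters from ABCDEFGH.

Char 1 ('F'): step: R->0, L->0 (L advanced); F->plug->C->R->A->L->C->refl->G->L'->F->R'->A->plug->A
Char 2 ('B'): step: R->1, L=0; B->plug->B->R->H->L->D->refl->B->L'->B->R'->F->plug->C
Char 3 ('H'): step: R->2, L=0; H->plug->H->R->B->L->B->refl->D->L'->H->R'->F->plug->C
Char 4 ('H'): step: R->3, L=0; H->plug->H->R->F->L->G->refl->C->L'->A->R'->G->plug->G
Char 5 ('C'): step: R->4, L=0; C->plug->F->R->H->L->D->refl->B->L'->B->R'->E->plug->E
Char 6 ('E'): step: R->5, L=0; E->plug->E->R->G->L->A->refl->E->L'->D->R'->F->plug->C
Char 7 ('H'): step: R->6, L=0; H->plug->H->R->A->L->C->refl->G->L'->F->R'->D->plug->D
Char 8 ('F'): step: R->7, L=0; F->plug->C->R->E->L->H->refl->F->L'->C->R'->A->plug->A
Char 9 ('A'): step: R->0, L->1 (L advanced); A->plug->A->R->F->L->H->refl->F->L'->E->R'->E->plug->E

Answer: ACCGECDAE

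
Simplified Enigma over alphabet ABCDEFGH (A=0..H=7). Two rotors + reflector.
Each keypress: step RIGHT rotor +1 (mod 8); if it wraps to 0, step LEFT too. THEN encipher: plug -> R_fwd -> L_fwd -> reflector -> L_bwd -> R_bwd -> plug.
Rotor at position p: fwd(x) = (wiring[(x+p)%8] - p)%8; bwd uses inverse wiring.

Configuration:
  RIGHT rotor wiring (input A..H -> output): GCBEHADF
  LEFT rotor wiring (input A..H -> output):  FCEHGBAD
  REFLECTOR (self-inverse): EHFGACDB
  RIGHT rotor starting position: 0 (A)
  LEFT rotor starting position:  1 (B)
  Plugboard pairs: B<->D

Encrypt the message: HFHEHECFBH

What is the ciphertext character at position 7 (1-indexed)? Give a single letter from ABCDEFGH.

Char 1 ('H'): step: R->1, L=1; H->plug->H->R->F->L->H->refl->B->L'->A->R'->B->plug->D
Char 2 ('F'): step: R->2, L=1; F->plug->F->R->D->L->F->refl->C->L'->G->R'->D->plug->B
Char 3 ('H'): step: R->3, L=1; H->plug->H->R->G->L->C->refl->F->L'->D->R'->F->plug->F
Char 4 ('E'): step: R->4, L=1; E->plug->E->R->C->L->G->refl->D->L'->B->R'->D->plug->B
Char 5 ('H'): step: R->5, L=1; H->plug->H->R->C->L->G->refl->D->L'->B->R'->D->plug->B
Char 6 ('E'): step: R->6, L=1; E->plug->E->R->D->L->F->refl->C->L'->G->R'->F->plug->F
Char 7 ('C'): step: R->7, L=1; C->plug->C->R->D->L->F->refl->C->L'->G->R'->A->plug->A

A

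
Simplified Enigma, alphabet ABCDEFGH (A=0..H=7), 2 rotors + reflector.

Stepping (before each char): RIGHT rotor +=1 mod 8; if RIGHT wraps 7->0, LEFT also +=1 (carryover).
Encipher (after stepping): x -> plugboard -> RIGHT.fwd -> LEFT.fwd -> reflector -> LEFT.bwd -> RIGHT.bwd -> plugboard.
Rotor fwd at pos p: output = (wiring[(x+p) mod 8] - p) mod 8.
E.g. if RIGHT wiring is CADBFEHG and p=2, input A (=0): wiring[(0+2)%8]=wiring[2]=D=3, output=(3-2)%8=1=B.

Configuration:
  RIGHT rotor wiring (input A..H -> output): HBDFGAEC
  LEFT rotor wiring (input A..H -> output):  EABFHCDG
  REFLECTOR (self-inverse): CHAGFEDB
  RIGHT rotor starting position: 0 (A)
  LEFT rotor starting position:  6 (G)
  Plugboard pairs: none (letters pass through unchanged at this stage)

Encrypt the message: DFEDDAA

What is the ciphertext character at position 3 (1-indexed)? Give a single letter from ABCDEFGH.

Char 1 ('D'): step: R->1, L=6; D->plug->D->R->F->L->H->refl->B->L'->G->R'->H->plug->H
Char 2 ('F'): step: R->2, L=6; F->plug->F->R->A->L->F->refl->E->L'->H->R'->H->plug->H
Char 3 ('E'): step: R->3, L=6; E->plug->E->R->H->L->E->refl->F->L'->A->R'->H->plug->H

H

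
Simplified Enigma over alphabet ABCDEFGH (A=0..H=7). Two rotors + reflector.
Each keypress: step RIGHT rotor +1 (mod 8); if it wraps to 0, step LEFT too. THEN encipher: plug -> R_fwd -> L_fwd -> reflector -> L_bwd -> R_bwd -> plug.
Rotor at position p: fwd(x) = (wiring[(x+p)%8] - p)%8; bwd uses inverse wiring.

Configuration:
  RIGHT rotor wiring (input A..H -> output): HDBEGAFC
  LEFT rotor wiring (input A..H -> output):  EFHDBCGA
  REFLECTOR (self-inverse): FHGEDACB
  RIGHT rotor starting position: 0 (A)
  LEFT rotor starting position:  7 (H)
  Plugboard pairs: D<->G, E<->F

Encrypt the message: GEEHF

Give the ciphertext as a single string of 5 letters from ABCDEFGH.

Answer: AAHEE

Derivation:
Char 1 ('G'): step: R->1, L=7; G->plug->D->R->F->L->C->refl->G->L'->C->R'->A->plug->A
Char 2 ('E'): step: R->2, L=7; E->plug->F->R->A->L->B->refl->H->L'->H->R'->A->plug->A
Char 3 ('E'): step: R->3, L=7; E->plug->F->R->E->L->E->refl->D->L'->G->R'->H->plug->H
Char 4 ('H'): step: R->4, L=7; H->plug->H->R->A->L->B->refl->H->L'->H->R'->F->plug->E
Char 5 ('F'): step: R->5, L=7; F->plug->E->R->G->L->D->refl->E->L'->E->R'->F->plug->E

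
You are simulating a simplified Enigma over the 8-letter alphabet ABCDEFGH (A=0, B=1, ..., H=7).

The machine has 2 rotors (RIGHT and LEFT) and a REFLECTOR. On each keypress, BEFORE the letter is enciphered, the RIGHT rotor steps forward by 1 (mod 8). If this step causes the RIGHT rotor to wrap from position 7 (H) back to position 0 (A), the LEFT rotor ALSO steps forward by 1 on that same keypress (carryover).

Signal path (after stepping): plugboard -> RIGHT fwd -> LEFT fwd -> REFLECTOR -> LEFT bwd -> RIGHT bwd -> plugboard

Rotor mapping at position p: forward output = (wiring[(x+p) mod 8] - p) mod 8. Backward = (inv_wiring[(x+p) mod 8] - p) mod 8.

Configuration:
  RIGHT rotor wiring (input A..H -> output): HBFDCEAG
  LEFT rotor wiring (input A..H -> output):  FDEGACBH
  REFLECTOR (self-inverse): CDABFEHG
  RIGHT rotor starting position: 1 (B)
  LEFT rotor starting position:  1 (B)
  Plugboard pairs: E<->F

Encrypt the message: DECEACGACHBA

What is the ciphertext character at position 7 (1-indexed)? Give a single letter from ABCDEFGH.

Char 1 ('D'): step: R->2, L=1; D->plug->D->R->C->L->F->refl->E->L'->H->R'->H->plug->H
Char 2 ('E'): step: R->3, L=1; E->plug->F->R->E->L->B->refl->D->L'->B->R'->C->plug->C
Char 3 ('C'): step: R->4, L=1; C->plug->C->R->E->L->B->refl->D->L'->B->R'->G->plug->G
Char 4 ('E'): step: R->5, L=1; E->plug->F->R->A->L->C->refl->A->L'->F->R'->H->plug->H
Char 5 ('A'): step: R->6, L=1; A->plug->A->R->C->L->F->refl->E->L'->H->R'->E->plug->F
Char 6 ('C'): step: R->7, L=1; C->plug->C->R->C->L->F->refl->E->L'->H->R'->A->plug->A
Char 7 ('G'): step: R->0, L->2 (L advanced); G->plug->G->R->A->L->C->refl->A->L'->D->R'->D->plug->D

D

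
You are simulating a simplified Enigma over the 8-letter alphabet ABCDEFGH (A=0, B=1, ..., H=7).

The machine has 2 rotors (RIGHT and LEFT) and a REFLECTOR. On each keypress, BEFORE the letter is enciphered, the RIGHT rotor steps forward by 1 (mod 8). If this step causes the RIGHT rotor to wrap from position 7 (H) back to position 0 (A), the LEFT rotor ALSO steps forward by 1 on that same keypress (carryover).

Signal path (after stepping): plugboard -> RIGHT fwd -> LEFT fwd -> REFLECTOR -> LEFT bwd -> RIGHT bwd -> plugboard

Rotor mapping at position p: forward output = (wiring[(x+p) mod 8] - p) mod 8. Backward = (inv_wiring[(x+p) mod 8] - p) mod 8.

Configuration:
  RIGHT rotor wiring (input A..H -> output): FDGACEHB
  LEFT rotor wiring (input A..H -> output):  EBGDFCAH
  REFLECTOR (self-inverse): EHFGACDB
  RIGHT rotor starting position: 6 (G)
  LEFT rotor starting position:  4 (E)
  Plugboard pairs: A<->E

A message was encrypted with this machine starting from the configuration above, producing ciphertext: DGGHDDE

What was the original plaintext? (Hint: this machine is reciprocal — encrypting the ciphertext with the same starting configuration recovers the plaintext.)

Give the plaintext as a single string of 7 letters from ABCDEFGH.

Char 1 ('D'): step: R->7, L=4; D->plug->D->R->H->L->H->refl->B->L'->A->R'->H->plug->H
Char 2 ('G'): step: R->0, L->5 (L advanced); G->plug->G->R->H->L->A->refl->E->L'->E->R'->F->plug->F
Char 3 ('G'): step: R->1, L=5; G->plug->G->R->A->L->F->refl->C->L'->C->R'->A->plug->E
Char 4 ('H'): step: R->2, L=5; H->plug->H->R->B->L->D->refl->G->L'->G->R'->B->plug->B
Char 5 ('D'): step: R->3, L=5; D->plug->D->R->E->L->E->refl->A->L'->H->R'->B->plug->B
Char 6 ('D'): step: R->4, L=5; D->plug->D->R->F->L->B->refl->H->L'->D->R'->C->plug->C
Char 7 ('E'): step: R->5, L=5; E->plug->A->R->H->L->A->refl->E->L'->E->R'->C->plug->C

Answer: HFEBBCC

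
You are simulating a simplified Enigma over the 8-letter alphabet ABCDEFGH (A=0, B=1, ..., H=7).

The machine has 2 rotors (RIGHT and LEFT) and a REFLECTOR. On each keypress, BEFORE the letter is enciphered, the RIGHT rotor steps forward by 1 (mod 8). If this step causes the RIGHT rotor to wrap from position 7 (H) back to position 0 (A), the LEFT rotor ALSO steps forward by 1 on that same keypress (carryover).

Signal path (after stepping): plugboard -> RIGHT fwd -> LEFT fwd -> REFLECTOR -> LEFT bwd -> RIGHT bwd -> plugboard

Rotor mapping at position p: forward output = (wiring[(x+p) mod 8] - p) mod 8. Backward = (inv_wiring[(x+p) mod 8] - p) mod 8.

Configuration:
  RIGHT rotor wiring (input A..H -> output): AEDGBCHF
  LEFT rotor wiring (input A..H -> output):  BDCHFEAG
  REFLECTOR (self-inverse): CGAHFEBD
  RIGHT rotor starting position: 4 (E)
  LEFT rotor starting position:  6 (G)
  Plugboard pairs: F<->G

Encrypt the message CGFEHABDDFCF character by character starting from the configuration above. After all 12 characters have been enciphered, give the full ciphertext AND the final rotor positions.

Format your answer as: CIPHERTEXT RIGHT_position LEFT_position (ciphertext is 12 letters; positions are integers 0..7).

Char 1 ('C'): step: R->5, L=6; C->plug->C->R->A->L->C->refl->A->L'->B->R'->G->plug->F
Char 2 ('G'): step: R->6, L=6; G->plug->F->R->A->L->C->refl->A->L'->B->R'->A->plug->A
Char 3 ('F'): step: R->7, L=6; F->plug->G->R->D->L->F->refl->E->L'->E->R'->D->plug->D
Char 4 ('E'): step: R->0, L->7 (L advanced); E->plug->E->R->B->L->C->refl->A->L'->E->R'->B->plug->B
Char 5 ('H'): step: R->1, L=7; H->plug->H->R->H->L->B->refl->G->L'->F->R'->C->plug->C
Char 6 ('A'): step: R->2, L=7; A->plug->A->R->B->L->C->refl->A->L'->E->R'->B->plug->B
Char 7 ('B'): step: R->3, L=7; B->plug->B->R->G->L->F->refl->E->L'->C->R'->E->plug->E
Char 8 ('D'): step: R->4, L=7; D->plug->D->R->B->L->C->refl->A->L'->E->R'->E->plug->E
Char 9 ('D'): step: R->5, L=7; D->plug->D->R->D->L->D->refl->H->L'->A->R'->C->plug->C
Char 10 ('F'): step: R->6, L=7; F->plug->G->R->D->L->D->refl->H->L'->A->R'->F->plug->G
Char 11 ('C'): step: R->7, L=7; C->plug->C->R->F->L->G->refl->B->L'->H->R'->E->plug->E
Char 12 ('F'): step: R->0, L->0 (L advanced); F->plug->G->R->H->L->G->refl->B->L'->A->R'->A->plug->A
Final: ciphertext=FADBCBEECGEA, RIGHT=0, LEFT=0

Answer: FADBCBEECGEA 0 0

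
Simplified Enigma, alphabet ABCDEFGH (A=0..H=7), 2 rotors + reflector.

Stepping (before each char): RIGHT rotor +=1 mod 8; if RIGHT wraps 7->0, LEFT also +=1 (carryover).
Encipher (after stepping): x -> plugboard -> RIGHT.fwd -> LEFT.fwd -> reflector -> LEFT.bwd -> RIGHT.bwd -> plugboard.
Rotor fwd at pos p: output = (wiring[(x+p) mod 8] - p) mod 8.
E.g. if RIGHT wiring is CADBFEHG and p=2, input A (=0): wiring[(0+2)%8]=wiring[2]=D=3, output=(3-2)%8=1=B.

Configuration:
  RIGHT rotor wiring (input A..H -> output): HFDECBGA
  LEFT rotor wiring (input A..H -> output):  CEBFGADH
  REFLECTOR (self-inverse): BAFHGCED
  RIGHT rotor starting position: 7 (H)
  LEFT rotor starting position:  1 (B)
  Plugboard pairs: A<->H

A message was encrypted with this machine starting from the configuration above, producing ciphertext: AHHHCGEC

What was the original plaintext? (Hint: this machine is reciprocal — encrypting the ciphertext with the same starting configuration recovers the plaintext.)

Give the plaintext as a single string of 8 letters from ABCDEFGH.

Char 1 ('A'): step: R->0, L->2 (L advanced); A->plug->H->R->A->L->H->refl->D->L'->B->R'->F->plug->F
Char 2 ('H'): step: R->1, L=2; H->plug->A->R->E->L->B->refl->A->L'->G->R'->H->plug->A
Char 3 ('H'): step: R->2, L=2; H->plug->A->R->B->L->D->refl->H->L'->A->R'->C->plug->C
Char 4 ('H'): step: R->3, L=2; H->plug->A->R->B->L->D->refl->H->L'->A->R'->H->plug->A
Char 5 ('C'): step: R->4, L=2; C->plug->C->R->C->L->E->refl->G->L'->D->R'->E->plug->E
Char 6 ('G'): step: R->5, L=2; G->plug->G->R->H->L->C->refl->F->L'->F->R'->H->plug->A
Char 7 ('E'): step: R->6, L=2; E->plug->E->R->F->L->F->refl->C->L'->H->R'->D->plug->D
Char 8 ('C'): step: R->7, L=2; C->plug->C->R->G->L->A->refl->B->L'->E->R'->D->plug->D

Answer: FACAEADD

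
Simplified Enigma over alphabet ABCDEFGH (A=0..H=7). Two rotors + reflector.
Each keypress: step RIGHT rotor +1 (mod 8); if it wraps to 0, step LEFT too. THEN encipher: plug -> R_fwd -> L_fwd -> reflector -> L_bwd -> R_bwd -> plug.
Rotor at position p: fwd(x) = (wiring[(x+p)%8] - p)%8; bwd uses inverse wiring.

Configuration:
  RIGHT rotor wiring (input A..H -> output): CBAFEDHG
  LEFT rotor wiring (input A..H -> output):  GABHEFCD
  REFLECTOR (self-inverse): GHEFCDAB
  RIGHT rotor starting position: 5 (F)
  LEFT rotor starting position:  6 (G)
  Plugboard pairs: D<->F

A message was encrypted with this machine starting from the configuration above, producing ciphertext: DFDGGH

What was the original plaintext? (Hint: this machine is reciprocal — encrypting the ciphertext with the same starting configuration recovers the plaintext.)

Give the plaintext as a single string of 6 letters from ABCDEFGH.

Answer: HGCBBD

Derivation:
Char 1 ('D'): step: R->6, L=6; D->plug->F->R->H->L->H->refl->B->L'->F->R'->H->plug->H
Char 2 ('F'): step: R->7, L=6; F->plug->D->R->B->L->F->refl->D->L'->E->R'->G->plug->G
Char 3 ('D'): step: R->0, L->7 (L advanced); D->plug->F->R->D->L->C->refl->E->L'->A->R'->C->plug->C
Char 4 ('G'): step: R->1, L=7; G->plug->G->R->F->L->F->refl->D->L'->H->R'->B->plug->B
Char 5 ('G'): step: R->2, L=7; G->plug->G->R->A->L->E->refl->C->L'->D->R'->B->plug->B
Char 6 ('H'): step: R->3, L=7; H->plug->H->R->F->L->F->refl->D->L'->H->R'->F->plug->D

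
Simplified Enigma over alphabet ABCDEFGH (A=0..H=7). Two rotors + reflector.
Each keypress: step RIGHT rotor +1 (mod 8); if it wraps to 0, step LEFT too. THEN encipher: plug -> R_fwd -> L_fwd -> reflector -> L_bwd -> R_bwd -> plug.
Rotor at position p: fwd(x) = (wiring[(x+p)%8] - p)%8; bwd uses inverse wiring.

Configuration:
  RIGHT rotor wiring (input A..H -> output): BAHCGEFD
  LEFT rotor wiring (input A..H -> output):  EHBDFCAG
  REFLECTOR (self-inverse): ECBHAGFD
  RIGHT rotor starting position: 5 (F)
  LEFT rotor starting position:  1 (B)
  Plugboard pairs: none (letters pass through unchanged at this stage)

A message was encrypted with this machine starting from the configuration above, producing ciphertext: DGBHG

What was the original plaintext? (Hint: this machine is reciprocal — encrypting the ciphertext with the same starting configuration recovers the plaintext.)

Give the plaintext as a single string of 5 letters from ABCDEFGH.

Answer: FFDGC

Derivation:
Char 1 ('D'): step: R->6, L=1; D->plug->D->R->C->L->C->refl->B->L'->E->R'->F->plug->F
Char 2 ('G'): step: R->7, L=1; G->plug->G->R->F->L->H->refl->D->L'->H->R'->F->plug->F
Char 3 ('B'): step: R->0, L->2 (L advanced); B->plug->B->R->A->L->H->refl->D->L'->C->R'->D->plug->D
Char 4 ('H'): step: R->1, L=2; H->plug->H->R->A->L->H->refl->D->L'->C->R'->G->plug->G
Char 5 ('G'): step: R->2, L=2; G->plug->G->R->H->L->F->refl->G->L'->E->R'->C->plug->C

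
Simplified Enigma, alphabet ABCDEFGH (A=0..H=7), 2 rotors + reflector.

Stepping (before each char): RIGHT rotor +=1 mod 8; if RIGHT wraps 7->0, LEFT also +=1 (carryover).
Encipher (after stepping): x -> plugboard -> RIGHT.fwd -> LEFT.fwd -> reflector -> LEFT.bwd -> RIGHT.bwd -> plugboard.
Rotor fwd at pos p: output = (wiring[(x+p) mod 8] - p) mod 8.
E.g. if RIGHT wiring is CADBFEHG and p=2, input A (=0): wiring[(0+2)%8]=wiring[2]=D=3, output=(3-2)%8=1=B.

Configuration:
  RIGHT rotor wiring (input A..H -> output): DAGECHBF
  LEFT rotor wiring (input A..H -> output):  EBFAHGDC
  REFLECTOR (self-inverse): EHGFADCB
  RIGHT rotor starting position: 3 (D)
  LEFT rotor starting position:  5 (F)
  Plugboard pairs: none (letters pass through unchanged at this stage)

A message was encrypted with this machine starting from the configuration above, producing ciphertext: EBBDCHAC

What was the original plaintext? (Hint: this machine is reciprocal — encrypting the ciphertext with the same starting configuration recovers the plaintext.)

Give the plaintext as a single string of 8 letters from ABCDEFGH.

Char 1 ('E'): step: R->4, L=5; E->plug->E->R->H->L->C->refl->G->L'->B->R'->D->plug->D
Char 2 ('B'): step: R->5, L=5; B->plug->B->R->E->L->E->refl->A->L'->F->R'->H->plug->H
Char 3 ('B'): step: R->6, L=5; B->plug->B->R->H->L->C->refl->G->L'->B->R'->H->plug->H
Char 4 ('D'): step: R->7, L=5; D->plug->D->R->H->L->C->refl->G->L'->B->R'->C->plug->C
Char 5 ('C'): step: R->0, L->6 (L advanced); C->plug->C->R->G->L->B->refl->H->L'->E->R'->D->plug->D
Char 6 ('H'): step: R->1, L=6; H->plug->H->R->C->L->G->refl->C->L'->F->R'->B->plug->B
Char 7 ('A'): step: R->2, L=6; A->plug->A->R->E->L->H->refl->B->L'->G->R'->H->plug->H
Char 8 ('C'): step: R->3, L=6; C->plug->C->R->E->L->H->refl->B->L'->G->R'->D->plug->D

Answer: DHHCDBHD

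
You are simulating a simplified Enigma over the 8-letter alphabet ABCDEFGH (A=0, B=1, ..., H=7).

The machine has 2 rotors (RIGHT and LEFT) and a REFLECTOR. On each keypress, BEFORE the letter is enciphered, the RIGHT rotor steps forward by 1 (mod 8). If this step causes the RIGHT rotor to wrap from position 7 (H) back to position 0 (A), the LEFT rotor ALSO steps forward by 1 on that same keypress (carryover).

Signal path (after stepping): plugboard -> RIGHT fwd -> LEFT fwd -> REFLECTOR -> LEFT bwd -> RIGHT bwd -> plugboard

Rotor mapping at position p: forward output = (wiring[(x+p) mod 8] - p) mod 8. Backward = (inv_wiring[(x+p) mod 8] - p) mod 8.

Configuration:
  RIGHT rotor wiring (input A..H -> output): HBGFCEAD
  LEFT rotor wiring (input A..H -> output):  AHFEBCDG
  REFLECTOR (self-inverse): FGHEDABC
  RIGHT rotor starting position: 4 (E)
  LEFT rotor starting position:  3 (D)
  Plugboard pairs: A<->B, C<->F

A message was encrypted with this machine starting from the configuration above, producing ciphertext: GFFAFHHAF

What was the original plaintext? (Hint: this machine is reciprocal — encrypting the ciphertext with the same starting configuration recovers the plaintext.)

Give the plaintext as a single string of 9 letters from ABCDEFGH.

Answer: CEDFAFBDC

Derivation:
Char 1 ('G'): step: R->5, L=3; G->plug->G->R->A->L->B->refl->G->L'->B->R'->F->plug->C
Char 2 ('F'): step: R->6, L=3; F->plug->C->R->B->L->G->refl->B->L'->A->R'->E->plug->E
Char 3 ('F'): step: R->7, L=3; F->plug->C->R->C->L->H->refl->C->L'->H->R'->D->plug->D
Char 4 ('A'): step: R->0, L->4 (L advanced); A->plug->B->R->B->L->G->refl->B->L'->G->R'->C->plug->F
Char 5 ('F'): step: R->1, L=4; F->plug->C->R->E->L->E->refl->D->L'->F->R'->B->plug->A
Char 6 ('H'): step: R->2, L=4; H->plug->H->R->H->L->A->refl->F->L'->A->R'->C->plug->F
Char 7 ('H'): step: R->3, L=4; H->plug->H->R->D->L->C->refl->H->L'->C->R'->A->plug->B
Char 8 ('A'): step: R->4, L=4; A->plug->B->R->A->L->F->refl->A->L'->H->R'->D->plug->D
Char 9 ('F'): step: R->5, L=4; F->plug->C->R->G->L->B->refl->G->L'->B->R'->F->plug->C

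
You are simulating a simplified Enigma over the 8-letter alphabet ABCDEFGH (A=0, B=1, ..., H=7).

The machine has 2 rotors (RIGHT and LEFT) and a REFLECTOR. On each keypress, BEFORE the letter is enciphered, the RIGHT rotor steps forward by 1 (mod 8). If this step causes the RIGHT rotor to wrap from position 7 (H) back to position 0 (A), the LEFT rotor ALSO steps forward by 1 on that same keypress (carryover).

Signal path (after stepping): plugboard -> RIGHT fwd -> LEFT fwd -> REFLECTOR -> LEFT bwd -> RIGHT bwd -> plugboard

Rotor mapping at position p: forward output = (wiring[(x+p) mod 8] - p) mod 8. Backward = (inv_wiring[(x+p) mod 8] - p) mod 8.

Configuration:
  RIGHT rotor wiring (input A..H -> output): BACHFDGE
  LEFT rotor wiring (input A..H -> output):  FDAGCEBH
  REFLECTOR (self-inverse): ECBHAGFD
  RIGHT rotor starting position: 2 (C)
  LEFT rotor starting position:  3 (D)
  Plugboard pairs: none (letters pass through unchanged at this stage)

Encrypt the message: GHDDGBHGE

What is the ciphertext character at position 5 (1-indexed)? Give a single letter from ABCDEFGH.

Char 1 ('G'): step: R->3, L=3; G->plug->G->R->F->L->C->refl->B->L'->C->R'->B->plug->B
Char 2 ('H'): step: R->4, L=3; H->plug->H->R->D->L->G->refl->F->L'->H->R'->B->plug->B
Char 3 ('D'): step: R->5, L=3; D->plug->D->R->E->L->E->refl->A->L'->G->R'->A->plug->A
Char 4 ('D'): step: R->6, L=3; D->plug->D->R->C->L->B->refl->C->L'->F->R'->H->plug->H
Char 5 ('G'): step: R->7, L=3; G->plug->G->R->E->L->E->refl->A->L'->G->R'->F->plug->F

F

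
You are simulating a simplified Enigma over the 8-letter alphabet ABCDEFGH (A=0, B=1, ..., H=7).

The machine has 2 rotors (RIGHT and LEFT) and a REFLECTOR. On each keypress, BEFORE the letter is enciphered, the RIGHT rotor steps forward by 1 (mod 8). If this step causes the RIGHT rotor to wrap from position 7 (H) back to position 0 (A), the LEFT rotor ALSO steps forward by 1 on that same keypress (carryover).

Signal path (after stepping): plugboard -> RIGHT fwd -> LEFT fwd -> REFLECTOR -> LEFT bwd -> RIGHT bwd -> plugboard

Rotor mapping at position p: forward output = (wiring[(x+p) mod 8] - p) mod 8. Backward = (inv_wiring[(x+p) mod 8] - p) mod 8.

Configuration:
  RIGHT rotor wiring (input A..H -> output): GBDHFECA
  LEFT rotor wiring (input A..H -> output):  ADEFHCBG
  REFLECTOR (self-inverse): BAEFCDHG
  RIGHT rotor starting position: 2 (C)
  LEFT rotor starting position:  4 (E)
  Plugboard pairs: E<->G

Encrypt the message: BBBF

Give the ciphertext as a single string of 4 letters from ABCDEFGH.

Answer: HGDG

Derivation:
Char 1 ('B'): step: R->3, L=4; B->plug->B->R->C->L->F->refl->D->L'->A->R'->H->plug->H
Char 2 ('B'): step: R->4, L=4; B->plug->B->R->A->L->D->refl->F->L'->C->R'->E->plug->G
Char 3 ('B'): step: R->5, L=4; B->plug->B->R->F->L->H->refl->G->L'->B->R'->D->plug->D
Char 4 ('F'): step: R->6, L=4; F->plug->F->R->B->L->G->refl->H->L'->F->R'->E->plug->G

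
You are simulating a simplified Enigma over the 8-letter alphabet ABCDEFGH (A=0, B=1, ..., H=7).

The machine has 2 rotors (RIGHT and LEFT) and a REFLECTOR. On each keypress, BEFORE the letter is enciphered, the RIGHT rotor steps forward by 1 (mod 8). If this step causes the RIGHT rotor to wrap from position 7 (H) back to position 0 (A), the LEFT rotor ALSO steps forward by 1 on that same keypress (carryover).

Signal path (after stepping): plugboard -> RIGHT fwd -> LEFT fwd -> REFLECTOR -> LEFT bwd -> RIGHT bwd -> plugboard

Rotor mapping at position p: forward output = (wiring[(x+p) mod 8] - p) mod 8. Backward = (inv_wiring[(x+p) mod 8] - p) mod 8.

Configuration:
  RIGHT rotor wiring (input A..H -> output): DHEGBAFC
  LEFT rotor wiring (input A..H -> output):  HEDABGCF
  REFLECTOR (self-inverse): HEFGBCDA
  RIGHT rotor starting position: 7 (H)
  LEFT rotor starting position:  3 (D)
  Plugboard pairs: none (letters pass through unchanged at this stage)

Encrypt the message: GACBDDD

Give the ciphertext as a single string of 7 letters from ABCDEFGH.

Answer: DCECACF

Derivation:
Char 1 ('G'): step: R->0, L->4 (L advanced); G->plug->G->R->F->L->A->refl->H->L'->G->R'->D->plug->D
Char 2 ('A'): step: R->1, L=4; A->plug->A->R->G->L->H->refl->A->L'->F->R'->C->plug->C
Char 3 ('C'): step: R->2, L=4; C->plug->C->R->H->L->E->refl->B->L'->D->R'->E->plug->E
Char 4 ('B'): step: R->3, L=4; B->plug->B->R->G->L->H->refl->A->L'->F->R'->C->plug->C
Char 5 ('D'): step: R->4, L=4; D->plug->D->R->G->L->H->refl->A->L'->F->R'->A->plug->A
Char 6 ('D'): step: R->5, L=4; D->plug->D->R->G->L->H->refl->A->L'->F->R'->C->plug->C
Char 7 ('D'): step: R->6, L=4; D->plug->D->R->B->L->C->refl->F->L'->A->R'->F->plug->F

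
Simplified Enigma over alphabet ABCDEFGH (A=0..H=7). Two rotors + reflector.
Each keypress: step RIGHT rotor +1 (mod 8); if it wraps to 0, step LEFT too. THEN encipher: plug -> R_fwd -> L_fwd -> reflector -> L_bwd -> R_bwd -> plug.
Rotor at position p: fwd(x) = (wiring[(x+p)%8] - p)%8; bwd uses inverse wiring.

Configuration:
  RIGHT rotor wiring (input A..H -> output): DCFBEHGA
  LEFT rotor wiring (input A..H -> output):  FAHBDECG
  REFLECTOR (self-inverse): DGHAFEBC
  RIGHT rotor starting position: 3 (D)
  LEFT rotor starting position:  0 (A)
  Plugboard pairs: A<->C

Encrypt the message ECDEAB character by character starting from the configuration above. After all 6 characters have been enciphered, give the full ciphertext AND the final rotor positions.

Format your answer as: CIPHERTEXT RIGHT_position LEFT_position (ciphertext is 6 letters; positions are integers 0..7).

Char 1 ('E'): step: R->4, L=0; E->plug->E->R->H->L->G->refl->B->L'->D->R'->B->plug->B
Char 2 ('C'): step: R->5, L=0; C->plug->A->R->C->L->H->refl->C->L'->G->R'->D->plug->D
Char 3 ('D'): step: R->6, L=0; D->plug->D->R->E->L->D->refl->A->L'->B->R'->H->plug->H
Char 4 ('E'): step: R->7, L=0; E->plug->E->R->C->L->H->refl->C->L'->G->R'->D->plug->D
Char 5 ('A'): step: R->0, L->1 (L advanced); A->plug->C->R->F->L->B->refl->G->L'->B->R'->D->plug->D
Char 6 ('B'): step: R->1, L=1; B->plug->B->R->E->L->D->refl->A->L'->C->R'->H->plug->H
Final: ciphertext=BDHDDH, RIGHT=1, LEFT=1

Answer: BDHDDH 1 1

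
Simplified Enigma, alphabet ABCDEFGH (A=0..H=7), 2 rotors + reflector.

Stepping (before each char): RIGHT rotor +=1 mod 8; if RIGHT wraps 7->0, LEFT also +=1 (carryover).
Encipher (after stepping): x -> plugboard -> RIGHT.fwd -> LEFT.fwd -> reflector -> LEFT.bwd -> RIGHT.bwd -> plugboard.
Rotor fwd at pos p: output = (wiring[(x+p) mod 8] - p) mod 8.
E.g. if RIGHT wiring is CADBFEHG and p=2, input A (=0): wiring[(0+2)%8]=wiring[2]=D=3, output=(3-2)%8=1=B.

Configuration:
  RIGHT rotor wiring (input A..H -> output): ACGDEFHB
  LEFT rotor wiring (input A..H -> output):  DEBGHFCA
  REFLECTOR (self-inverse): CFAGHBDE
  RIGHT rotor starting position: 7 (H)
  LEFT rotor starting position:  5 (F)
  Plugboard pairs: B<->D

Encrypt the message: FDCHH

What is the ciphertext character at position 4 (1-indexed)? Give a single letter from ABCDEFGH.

Char 1 ('F'): step: R->0, L->6 (L advanced); F->plug->F->R->F->L->A->refl->C->L'->B->R'->H->plug->H
Char 2 ('D'): step: R->1, L=6; D->plug->B->R->F->L->A->refl->C->L'->B->R'->A->plug->A
Char 3 ('C'): step: R->2, L=6; C->plug->C->R->C->L->F->refl->B->L'->G->R'->G->plug->G
Char 4 ('H'): step: R->3, L=6; H->plug->H->R->D->L->G->refl->D->L'->E->R'->D->plug->B

B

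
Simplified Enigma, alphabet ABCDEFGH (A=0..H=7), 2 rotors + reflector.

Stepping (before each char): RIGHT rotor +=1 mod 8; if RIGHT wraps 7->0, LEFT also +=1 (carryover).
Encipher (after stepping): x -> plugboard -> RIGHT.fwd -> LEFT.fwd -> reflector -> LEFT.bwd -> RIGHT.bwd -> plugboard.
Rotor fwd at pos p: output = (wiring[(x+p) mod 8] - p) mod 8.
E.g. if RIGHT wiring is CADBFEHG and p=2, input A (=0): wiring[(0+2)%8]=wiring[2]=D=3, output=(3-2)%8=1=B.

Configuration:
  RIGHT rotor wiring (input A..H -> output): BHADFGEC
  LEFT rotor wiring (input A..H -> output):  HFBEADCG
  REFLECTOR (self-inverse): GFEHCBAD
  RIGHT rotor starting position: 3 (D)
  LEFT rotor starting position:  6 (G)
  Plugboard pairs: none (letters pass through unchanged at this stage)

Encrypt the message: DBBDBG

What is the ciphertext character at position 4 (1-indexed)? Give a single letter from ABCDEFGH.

Char 1 ('D'): step: R->4, L=6; D->plug->D->R->G->L->C->refl->E->L'->A->R'->C->plug->C
Char 2 ('B'): step: R->5, L=6; B->plug->B->R->H->L->F->refl->B->L'->C->R'->E->plug->E
Char 3 ('B'): step: R->6, L=6; B->plug->B->R->E->L->D->refl->H->L'->D->R'->C->plug->C
Char 4 ('D'): step: R->7, L=6; D->plug->D->R->B->L->A->refl->G->L'->F->R'->H->plug->H

H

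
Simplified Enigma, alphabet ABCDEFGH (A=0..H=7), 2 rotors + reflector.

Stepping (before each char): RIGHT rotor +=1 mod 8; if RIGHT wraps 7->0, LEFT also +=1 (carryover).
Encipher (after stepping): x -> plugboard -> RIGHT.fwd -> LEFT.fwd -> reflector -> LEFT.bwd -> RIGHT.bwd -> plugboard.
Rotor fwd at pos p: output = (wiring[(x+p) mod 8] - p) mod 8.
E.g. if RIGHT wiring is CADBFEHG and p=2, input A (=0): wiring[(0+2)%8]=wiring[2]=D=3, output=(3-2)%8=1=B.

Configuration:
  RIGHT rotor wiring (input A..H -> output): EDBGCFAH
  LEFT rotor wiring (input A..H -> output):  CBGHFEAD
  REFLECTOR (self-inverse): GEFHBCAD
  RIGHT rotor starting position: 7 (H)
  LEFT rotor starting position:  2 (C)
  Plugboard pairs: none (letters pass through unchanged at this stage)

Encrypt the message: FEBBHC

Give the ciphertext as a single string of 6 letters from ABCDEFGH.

Char 1 ('F'): step: R->0, L->3 (L advanced); F->plug->F->R->F->L->H->refl->D->L'->H->R'->H->plug->H
Char 2 ('E'): step: R->1, L=3; E->plug->E->R->E->L->A->refl->G->L'->G->R'->G->plug->G
Char 3 ('B'): step: R->2, L=3; B->plug->B->R->E->L->A->refl->G->L'->G->R'->E->plug->E
Char 4 ('B'): step: R->3, L=3; B->plug->B->R->H->L->D->refl->H->L'->F->R'->D->plug->D
Char 5 ('H'): step: R->4, L=3; H->plug->H->R->C->L->B->refl->E->L'->A->R'->E->plug->E
Char 6 ('C'): step: R->5, L=3; C->plug->C->R->C->L->B->refl->E->L'->A->R'->A->plug->A

Answer: HGEDEA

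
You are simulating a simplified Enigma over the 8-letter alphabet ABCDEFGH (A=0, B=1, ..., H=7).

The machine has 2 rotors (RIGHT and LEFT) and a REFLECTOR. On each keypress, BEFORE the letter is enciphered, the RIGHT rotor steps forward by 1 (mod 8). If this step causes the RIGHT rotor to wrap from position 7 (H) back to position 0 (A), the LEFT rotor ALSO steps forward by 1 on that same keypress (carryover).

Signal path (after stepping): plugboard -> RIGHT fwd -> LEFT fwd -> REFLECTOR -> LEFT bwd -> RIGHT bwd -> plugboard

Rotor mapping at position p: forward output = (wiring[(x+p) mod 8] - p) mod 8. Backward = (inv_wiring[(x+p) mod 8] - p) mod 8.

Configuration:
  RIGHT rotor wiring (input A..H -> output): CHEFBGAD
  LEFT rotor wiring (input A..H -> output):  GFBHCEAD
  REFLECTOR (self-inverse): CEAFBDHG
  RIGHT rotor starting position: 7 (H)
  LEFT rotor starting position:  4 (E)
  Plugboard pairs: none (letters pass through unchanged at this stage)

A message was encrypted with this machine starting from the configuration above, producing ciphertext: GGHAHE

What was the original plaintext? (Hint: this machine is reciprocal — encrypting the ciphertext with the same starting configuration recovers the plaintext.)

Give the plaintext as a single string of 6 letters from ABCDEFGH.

Answer: ADBEDG

Derivation:
Char 1 ('G'): step: R->0, L->5 (L advanced); G->plug->G->R->A->L->H->refl->G->L'->C->R'->A->plug->A
Char 2 ('G'): step: R->1, L=5; G->plug->G->R->C->L->G->refl->H->L'->A->R'->D->plug->D
Char 3 ('H'): step: R->2, L=5; H->plug->H->R->F->L->E->refl->B->L'->D->R'->B->plug->B
Char 4 ('A'): step: R->3, L=5; A->plug->A->R->C->L->G->refl->H->L'->A->R'->E->plug->E
Char 5 ('H'): step: R->4, L=5; H->plug->H->R->B->L->D->refl->F->L'->H->R'->D->plug->D
Char 6 ('E'): step: R->5, L=5; E->plug->E->R->C->L->G->refl->H->L'->A->R'->G->plug->G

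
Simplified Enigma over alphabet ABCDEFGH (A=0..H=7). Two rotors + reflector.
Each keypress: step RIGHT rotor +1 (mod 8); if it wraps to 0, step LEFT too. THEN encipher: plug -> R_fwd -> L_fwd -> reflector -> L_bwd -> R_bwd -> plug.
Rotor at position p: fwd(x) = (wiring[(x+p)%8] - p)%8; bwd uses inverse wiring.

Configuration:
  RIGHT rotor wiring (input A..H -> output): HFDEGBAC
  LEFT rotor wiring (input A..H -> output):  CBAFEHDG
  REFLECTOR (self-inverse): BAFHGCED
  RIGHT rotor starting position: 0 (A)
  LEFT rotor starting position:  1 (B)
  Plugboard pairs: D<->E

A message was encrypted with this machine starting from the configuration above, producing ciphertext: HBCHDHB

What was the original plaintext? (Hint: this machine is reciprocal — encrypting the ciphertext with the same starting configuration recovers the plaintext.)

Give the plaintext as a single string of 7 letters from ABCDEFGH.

Answer: ECEGGCF

Derivation:
Char 1 ('H'): step: R->1, L=1; H->plug->H->R->G->L->F->refl->C->L'->F->R'->D->plug->E
Char 2 ('B'): step: R->2, L=1; B->plug->B->R->C->L->E->refl->G->L'->E->R'->C->plug->C
Char 3 ('C'): step: R->3, L=1; C->plug->C->R->G->L->F->refl->C->L'->F->R'->D->plug->E
Char 4 ('H'): step: R->4, L=1; H->plug->H->R->A->L->A->refl->B->L'->H->R'->G->plug->G
Char 5 ('D'): step: R->5, L=1; D->plug->E->R->A->L->A->refl->B->L'->H->R'->G->plug->G
Char 6 ('H'): step: R->6, L=1; H->plug->H->R->D->L->D->refl->H->L'->B->R'->C->plug->C
Char 7 ('B'): step: R->7, L=1; B->plug->B->R->A->L->A->refl->B->L'->H->R'->F->plug->F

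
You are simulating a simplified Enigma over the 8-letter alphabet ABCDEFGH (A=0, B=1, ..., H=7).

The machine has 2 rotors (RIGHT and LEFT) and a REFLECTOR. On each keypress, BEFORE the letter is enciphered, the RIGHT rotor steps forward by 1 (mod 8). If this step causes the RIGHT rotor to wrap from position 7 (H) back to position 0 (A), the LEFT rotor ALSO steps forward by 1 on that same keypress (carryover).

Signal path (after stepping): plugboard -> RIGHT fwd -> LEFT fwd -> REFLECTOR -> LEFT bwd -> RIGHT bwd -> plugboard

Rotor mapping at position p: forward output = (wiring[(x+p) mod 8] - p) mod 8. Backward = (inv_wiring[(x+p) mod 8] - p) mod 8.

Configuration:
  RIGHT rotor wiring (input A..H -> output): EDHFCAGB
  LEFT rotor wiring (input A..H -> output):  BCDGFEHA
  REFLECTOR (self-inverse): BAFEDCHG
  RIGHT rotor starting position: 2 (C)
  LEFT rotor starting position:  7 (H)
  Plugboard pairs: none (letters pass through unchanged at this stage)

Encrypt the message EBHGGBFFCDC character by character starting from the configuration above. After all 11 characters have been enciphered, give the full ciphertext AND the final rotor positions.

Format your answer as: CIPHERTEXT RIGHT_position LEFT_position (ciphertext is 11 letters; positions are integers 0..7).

Answer: FDCDEGACACB 5 0

Derivation:
Char 1 ('E'): step: R->3, L=7; E->plug->E->R->G->L->F->refl->C->L'->B->R'->F->plug->F
Char 2 ('B'): step: R->4, L=7; B->plug->B->R->E->L->H->refl->G->L'->F->R'->D->plug->D
Char 3 ('H'): step: R->5, L=7; H->plug->H->R->F->L->G->refl->H->L'->E->R'->C->plug->C
Char 4 ('G'): step: R->6, L=7; G->plug->G->R->E->L->H->refl->G->L'->F->R'->D->plug->D
Char 5 ('G'): step: R->7, L=7; G->plug->G->R->B->L->C->refl->F->L'->G->R'->E->plug->E
Char 6 ('B'): step: R->0, L->0 (L advanced); B->plug->B->R->D->L->G->refl->H->L'->G->R'->G->plug->G
Char 7 ('F'): step: R->1, L=0; F->plug->F->R->F->L->E->refl->D->L'->C->R'->A->plug->A
Char 8 ('F'): step: R->2, L=0; F->plug->F->R->H->L->A->refl->B->L'->A->R'->C->plug->C
Char 9 ('C'): step: R->3, L=0; C->plug->C->R->F->L->E->refl->D->L'->C->R'->A->plug->A
Char 10 ('D'): step: R->4, L=0; D->plug->D->R->F->L->E->refl->D->L'->C->R'->C->plug->C
Char 11 ('C'): step: R->5, L=0; C->plug->C->R->E->L->F->refl->C->L'->B->R'->B->plug->B
Final: ciphertext=FDCDEGACACB, RIGHT=5, LEFT=0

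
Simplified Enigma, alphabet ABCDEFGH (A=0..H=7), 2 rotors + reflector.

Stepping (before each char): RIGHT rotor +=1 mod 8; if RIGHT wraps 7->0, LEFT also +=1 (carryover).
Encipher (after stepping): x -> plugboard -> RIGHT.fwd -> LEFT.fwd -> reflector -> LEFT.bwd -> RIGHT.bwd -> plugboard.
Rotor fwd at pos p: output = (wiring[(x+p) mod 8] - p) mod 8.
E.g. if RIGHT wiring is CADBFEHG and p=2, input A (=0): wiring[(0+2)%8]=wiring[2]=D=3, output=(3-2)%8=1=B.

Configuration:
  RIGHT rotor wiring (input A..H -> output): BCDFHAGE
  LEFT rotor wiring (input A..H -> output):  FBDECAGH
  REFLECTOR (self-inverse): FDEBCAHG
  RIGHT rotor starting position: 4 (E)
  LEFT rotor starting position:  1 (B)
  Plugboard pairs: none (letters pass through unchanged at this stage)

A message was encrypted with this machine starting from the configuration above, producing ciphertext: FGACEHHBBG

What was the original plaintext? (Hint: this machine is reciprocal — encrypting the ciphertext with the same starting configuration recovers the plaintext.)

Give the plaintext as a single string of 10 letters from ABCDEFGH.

Char 1 ('F'): step: R->5, L=1; F->plug->F->R->G->L->G->refl->H->L'->E->R'->D->plug->D
Char 2 ('G'): step: R->6, L=1; G->plug->G->R->B->L->C->refl->E->L'->H->R'->F->plug->F
Char 3 ('A'): step: R->7, L=1; A->plug->A->R->F->L->F->refl->A->L'->A->R'->F->plug->F
Char 4 ('C'): step: R->0, L->2 (L advanced); C->plug->C->R->D->L->G->refl->H->L'->H->R'->E->plug->E
Char 5 ('E'): step: R->1, L=2; E->plug->E->R->H->L->H->refl->G->L'->D->R'->G->plug->G
Char 6 ('H'): step: R->2, L=2; H->plug->H->R->A->L->B->refl->D->L'->G->R'->D->plug->D
Char 7 ('H'): step: R->3, L=2; H->plug->H->R->A->L->B->refl->D->L'->G->R'->F->plug->F
Char 8 ('B'): step: R->4, L=2; B->plug->B->R->E->L->E->refl->C->L'->B->R'->H->plug->H
Char 9 ('B'): step: R->5, L=2; B->plug->B->R->B->L->C->refl->E->L'->E->R'->D->plug->D
Char 10 ('G'): step: R->6, L=2; G->plug->G->R->B->L->C->refl->E->L'->E->R'->D->plug->D

Answer: DFFEGDFHDD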